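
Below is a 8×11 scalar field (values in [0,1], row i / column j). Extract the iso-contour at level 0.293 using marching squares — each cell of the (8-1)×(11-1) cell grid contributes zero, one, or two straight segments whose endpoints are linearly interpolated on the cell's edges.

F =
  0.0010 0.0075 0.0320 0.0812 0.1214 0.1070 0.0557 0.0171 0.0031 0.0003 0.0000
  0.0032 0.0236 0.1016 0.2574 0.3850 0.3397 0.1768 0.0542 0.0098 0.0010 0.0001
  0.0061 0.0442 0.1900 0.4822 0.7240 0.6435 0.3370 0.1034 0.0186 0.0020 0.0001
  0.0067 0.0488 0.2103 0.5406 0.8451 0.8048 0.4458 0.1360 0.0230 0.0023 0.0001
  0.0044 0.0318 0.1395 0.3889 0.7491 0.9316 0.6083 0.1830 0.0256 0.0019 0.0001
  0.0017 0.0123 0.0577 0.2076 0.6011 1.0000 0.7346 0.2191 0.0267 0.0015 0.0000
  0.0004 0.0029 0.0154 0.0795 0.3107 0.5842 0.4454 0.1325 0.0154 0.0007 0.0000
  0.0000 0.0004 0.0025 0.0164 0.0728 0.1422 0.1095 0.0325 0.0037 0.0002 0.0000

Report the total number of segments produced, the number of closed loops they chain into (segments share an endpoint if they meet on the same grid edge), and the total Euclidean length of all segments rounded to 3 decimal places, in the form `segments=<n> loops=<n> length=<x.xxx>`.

cell (0,3): code 0100 → (0.651,4.000)–(1.000,3.279)
cell (0,4): code 1100 → (0.799,5.000)–(0.651,4.000)
cell (0,5): code 1000 → (1.000,5.287)–(0.799,5.000)
cell (1,2): code 0100 → (1.158,3.000)–(2.000,2.352)
cell (1,3): code 1110 → (1.000,3.279)–(1.158,3.000)
cell (1,5): code 1101 → (1.725,6.000)–(1.000,5.287)
cell (1,6): code 1000 → (2.000,6.188)–(1.725,6.000)
cell (2,2): code 0110 → (2.000,2.352)–(3.000,2.250)
cell (2,6): code 1001 → (3.000,6.493)–(2.000,6.188)
cell (3,2): code 0110 → (3.000,2.250)–(4.000,2.615)
cell (3,6): code 1001 → (4.000,6.741)–(3.000,6.493)
cell (4,2): code 0010 → (4.000,2.615)–(4.529,3.000)
cell (4,3): code 0111 → (4.529,3.000)–(5.000,3.217)
cell (4,6): code 1001 → (5.000,6.857)–(4.000,6.741)
cell (5,3): code 0110 → (5.000,3.217)–(6.000,3.923)
cell (5,6): code 1001 → (6.000,6.487)–(5.000,6.857)
cell (6,3): code 0010 → (6.000,3.923)–(6.074,4.000)
cell (6,4): code 0011 → (6.074,4.000)–(6.659,5.000)
cell (6,5): code 0011 → (6.659,5.000)–(6.454,6.000)
cell (6,6): code 0001 → (6.454,6.000)–(6.000,6.487)
total: 20 segments, chained into 1 closed loop(s), length Σ = 16.461644

segments=20 loops=1 length=16.462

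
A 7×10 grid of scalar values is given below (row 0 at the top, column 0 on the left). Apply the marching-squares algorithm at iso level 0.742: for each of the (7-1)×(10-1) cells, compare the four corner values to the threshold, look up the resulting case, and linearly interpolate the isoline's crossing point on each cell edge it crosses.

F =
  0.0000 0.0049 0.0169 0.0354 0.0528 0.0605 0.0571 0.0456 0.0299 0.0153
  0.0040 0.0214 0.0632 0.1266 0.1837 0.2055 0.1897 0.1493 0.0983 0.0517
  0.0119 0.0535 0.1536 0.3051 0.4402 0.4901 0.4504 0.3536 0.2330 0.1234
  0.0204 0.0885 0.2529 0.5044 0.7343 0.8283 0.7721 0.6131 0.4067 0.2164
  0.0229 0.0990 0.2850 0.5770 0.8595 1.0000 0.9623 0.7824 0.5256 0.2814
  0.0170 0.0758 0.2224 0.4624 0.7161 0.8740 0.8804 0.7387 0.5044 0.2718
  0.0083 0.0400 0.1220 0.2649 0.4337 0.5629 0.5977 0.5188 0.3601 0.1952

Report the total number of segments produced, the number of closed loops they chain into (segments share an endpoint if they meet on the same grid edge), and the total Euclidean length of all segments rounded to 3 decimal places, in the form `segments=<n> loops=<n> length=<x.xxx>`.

cell (2,4): code 0100 → (2.745,5.000)–(3.000,4.082)
cell (2,5): code 1100 → (2.906,6.000)–(2.745,5.000)
cell (2,6): code 1000 → (3.000,6.189)–(2.906,6.000)
cell (3,3): code 0100 → (3.062,4.000)–(4.000,3.584)
cell (3,4): code 1110 → (3.000,4.082)–(3.062,4.000)
cell (3,6): code 1101 → (3.761,7.000)–(3.000,6.189)
cell (3,7): code 1000 → (4.000,7.157)–(3.761,7.000)
cell (4,3): code 0010 → (4.000,3.584)–(4.819,4.000)
cell (4,4): code 0111 → (4.819,4.000)–(5.000,4.164)
cell (4,6): code 1011 → (5.000,6.977)–(4.924,7.000)
cell (4,7): code 0001 → (4.924,7.000)–(4.000,7.157)
cell (5,4): code 0010 → (5.000,4.164)–(5.424,5.000)
cell (5,5): code 0011 → (5.424,5.000)–(5.490,6.000)
cell (5,6): code 0001 → (5.490,6.000)–(5.000,6.977)
total: 14 segments, chained into 1 closed loop(s), length Σ = 9.915823

segments=14 loops=1 length=9.916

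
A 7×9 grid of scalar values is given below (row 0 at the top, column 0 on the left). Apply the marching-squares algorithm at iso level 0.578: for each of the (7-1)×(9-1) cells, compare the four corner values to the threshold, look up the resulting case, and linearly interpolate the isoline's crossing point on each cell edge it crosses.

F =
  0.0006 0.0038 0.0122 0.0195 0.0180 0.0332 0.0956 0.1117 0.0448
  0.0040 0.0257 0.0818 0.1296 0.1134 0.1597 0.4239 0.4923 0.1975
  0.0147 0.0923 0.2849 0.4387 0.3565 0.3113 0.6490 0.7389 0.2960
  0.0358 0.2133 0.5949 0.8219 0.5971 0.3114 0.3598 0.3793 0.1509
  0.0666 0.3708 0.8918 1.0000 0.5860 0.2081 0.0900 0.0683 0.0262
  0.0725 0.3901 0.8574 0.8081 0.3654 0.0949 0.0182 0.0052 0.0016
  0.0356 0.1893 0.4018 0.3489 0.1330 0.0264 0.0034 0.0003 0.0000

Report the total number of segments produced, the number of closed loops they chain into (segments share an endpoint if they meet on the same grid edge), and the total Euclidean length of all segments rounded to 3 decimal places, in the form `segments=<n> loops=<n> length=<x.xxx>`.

segments=18 loops=2 length=13.426

cell (1,5): code 0100 → (1.685,6.000)–(2.000,5.790)
cell (1,6): code 1100 → (1.348,7.000)–(1.685,6.000)
cell (1,7): code 1000 → (2.000,7.363)–(1.348,7.000)
cell (2,1): code 0100 → (2.945,2.000)–(3.000,1.956)
cell (2,2): code 1100 → (2.364,3.000)–(2.945,2.000)
cell (2,3): code 1100 → (2.921,4.000)–(2.364,3.000)
cell (2,4): code 1000 → (3.000,4.067)–(2.921,4.000)
cell (2,5): code 0010 → (2.000,5.790)–(2.246,6.000)
cell (2,6): code 0011 → (2.246,6.000)–(2.447,7.000)
cell (2,7): code 0001 → (2.447,7.000)–(2.000,7.363)
cell (3,1): code 0110 → (3.000,1.956)–(4.000,1.398)
cell (3,4): code 1001 → (4.000,4.021)–(3.000,4.067)
cell (4,1): code 0110 → (4.000,1.398)–(5.000,1.402)
cell (4,3): code 1011 → (5.000,3.520)–(4.036,4.000)
cell (4,4): code 0001 → (4.036,4.000)–(4.000,4.021)
cell (5,1): code 0010 → (5.000,1.402)–(5.613,2.000)
cell (5,2): code 0011 → (5.613,2.000)–(5.501,3.000)
cell (5,3): code 0001 → (5.501,3.000)–(5.000,3.520)
total: 18 segments, chained into 2 closed loop(s), length Σ = 13.426338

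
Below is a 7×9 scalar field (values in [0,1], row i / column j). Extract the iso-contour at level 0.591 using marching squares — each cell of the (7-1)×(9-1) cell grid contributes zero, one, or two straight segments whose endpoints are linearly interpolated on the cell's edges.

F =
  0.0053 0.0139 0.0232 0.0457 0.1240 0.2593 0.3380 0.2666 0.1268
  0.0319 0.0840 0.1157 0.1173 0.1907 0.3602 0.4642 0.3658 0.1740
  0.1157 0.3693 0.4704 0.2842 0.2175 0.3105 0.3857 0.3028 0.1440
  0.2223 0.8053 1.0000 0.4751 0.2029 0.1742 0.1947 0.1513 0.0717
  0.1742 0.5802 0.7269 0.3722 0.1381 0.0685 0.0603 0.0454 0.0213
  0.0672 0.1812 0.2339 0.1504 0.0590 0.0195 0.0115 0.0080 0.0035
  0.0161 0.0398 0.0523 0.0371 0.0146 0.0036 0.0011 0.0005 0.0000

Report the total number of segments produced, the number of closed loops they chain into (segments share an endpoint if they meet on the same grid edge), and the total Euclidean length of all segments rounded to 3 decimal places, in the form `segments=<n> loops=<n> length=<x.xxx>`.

cell (2,0): code 0100 → (2.508,1.000)–(3.000,0.632)
cell (2,1): code 1100 → (2.228,2.000)–(2.508,1.000)
cell (2,2): code 1000 → (3.000,2.779)–(2.228,2.000)
cell (3,0): code 0010 → (3.000,0.632)–(3.952,1.000)
cell (3,1): code 0111 → (3.952,1.000)–(4.000,1.074)
cell (3,2): code 1001 → (4.000,2.383)–(3.000,2.779)
cell (4,1): code 0010 → (4.000,1.074)–(4.276,2.000)
cell (4,2): code 0001 → (4.276,2.000)–(4.000,2.383)
total: 8 segments, chained into 1 closed loop(s), length Σ = 6.371991

segments=8 loops=1 length=6.372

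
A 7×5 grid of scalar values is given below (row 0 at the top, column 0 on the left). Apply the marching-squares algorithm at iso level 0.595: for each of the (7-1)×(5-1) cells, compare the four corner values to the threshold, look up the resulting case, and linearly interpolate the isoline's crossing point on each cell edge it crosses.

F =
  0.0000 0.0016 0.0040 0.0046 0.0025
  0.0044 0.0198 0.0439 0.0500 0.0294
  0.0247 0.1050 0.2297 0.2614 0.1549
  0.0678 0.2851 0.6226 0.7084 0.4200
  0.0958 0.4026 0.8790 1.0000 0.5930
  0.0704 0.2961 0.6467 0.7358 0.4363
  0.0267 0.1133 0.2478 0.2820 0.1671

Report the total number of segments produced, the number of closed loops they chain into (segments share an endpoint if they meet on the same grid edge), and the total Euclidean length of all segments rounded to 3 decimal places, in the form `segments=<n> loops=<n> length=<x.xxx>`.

cell (2,1): code 0100 → (2.930,2.000)–(3.000,1.918)
cell (2,2): code 1100 → (2.746,3.000)–(2.930,2.000)
cell (2,3): code 1000 → (3.000,3.393)–(2.746,3.000)
cell (3,1): code 0110 → (3.000,1.918)–(4.000,1.404)
cell (3,3): code 1001 → (4.000,3.995)–(3.000,3.393)
cell (4,1): code 0110 → (4.000,1.404)–(5.000,1.853)
cell (4,3): code 1001 → (5.000,3.470)–(4.000,3.995)
cell (5,1): code 0010 → (5.000,1.853)–(5.130,2.000)
cell (5,2): code 0011 → (5.130,2.000)–(5.310,3.000)
cell (5,3): code 0001 → (5.310,3.000)–(5.000,3.470)
total: 10 segments, chained into 1 closed loop(s), length Σ = 7.885372

segments=10 loops=1 length=7.885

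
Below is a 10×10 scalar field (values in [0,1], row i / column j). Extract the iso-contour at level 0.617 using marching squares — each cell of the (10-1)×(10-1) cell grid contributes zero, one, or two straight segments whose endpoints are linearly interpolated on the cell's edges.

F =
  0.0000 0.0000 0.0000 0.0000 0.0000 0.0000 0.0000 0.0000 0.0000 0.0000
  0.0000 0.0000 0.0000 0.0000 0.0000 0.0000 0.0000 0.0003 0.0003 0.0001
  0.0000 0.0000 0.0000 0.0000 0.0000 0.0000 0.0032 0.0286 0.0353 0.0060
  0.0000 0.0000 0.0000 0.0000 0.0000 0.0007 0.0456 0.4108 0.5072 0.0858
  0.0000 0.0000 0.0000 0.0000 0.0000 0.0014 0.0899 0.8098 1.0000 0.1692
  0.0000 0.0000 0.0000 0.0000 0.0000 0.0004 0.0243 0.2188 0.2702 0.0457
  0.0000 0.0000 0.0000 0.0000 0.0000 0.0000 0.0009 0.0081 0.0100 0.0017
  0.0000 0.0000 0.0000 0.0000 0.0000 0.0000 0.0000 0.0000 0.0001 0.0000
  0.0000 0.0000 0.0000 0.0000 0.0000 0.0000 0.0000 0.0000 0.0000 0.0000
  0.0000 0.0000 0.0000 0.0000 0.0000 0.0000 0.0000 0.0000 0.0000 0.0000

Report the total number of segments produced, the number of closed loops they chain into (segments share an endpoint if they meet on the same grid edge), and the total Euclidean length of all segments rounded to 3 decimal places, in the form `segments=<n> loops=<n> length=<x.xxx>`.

segments=6 loops=1 length=4.639

cell (3,6): code 0100 → (3.517,7.000)–(4.000,6.732)
cell (3,7): code 1100 → (3.223,8.000)–(3.517,7.000)
cell (3,8): code 1000 → (4.000,8.461)–(3.223,8.000)
cell (4,6): code 0010 → (4.000,6.732)–(4.326,7.000)
cell (4,7): code 0011 → (4.326,7.000)–(4.525,8.000)
cell (4,8): code 0001 → (4.525,8.000)–(4.000,8.461)
total: 6 segments, chained into 1 closed loop(s), length Σ = 4.638539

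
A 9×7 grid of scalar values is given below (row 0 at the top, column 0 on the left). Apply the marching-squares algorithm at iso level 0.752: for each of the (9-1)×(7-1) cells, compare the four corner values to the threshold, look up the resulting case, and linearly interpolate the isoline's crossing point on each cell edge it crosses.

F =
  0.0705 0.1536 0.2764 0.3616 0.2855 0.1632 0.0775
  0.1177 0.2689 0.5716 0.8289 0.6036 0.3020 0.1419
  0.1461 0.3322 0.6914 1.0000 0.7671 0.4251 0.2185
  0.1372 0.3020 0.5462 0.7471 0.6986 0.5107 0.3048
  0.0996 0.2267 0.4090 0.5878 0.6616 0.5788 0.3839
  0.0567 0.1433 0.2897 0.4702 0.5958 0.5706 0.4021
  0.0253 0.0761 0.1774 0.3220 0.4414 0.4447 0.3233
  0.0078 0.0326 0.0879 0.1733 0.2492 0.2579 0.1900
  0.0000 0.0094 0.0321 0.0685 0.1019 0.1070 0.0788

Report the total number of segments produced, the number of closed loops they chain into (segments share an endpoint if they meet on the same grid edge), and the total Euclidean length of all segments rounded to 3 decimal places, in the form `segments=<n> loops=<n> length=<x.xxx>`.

cell (0,2): code 0100 → (0.835,3.000)–(1.000,2.701)
cell (0,3): code 1000 → (1.000,3.341)–(0.835,3.000)
cell (1,2): code 0110 → (1.000,2.701)–(2.000,2.196)
cell (1,3): code 1101 → (1.908,4.000)–(1.000,3.341)
cell (1,4): code 1000 → (2.000,4.044)–(1.908,4.000)
cell (2,2): code 0010 → (2.000,2.196)–(2.981,3.000)
cell (2,3): code 0011 → (2.981,3.000)–(2.220,4.000)
cell (2,4): code 0001 → (2.220,4.000)–(2.000,4.044)
total: 8 segments, chained into 1 closed loop(s), length Σ = 5.812907

segments=8 loops=1 length=5.813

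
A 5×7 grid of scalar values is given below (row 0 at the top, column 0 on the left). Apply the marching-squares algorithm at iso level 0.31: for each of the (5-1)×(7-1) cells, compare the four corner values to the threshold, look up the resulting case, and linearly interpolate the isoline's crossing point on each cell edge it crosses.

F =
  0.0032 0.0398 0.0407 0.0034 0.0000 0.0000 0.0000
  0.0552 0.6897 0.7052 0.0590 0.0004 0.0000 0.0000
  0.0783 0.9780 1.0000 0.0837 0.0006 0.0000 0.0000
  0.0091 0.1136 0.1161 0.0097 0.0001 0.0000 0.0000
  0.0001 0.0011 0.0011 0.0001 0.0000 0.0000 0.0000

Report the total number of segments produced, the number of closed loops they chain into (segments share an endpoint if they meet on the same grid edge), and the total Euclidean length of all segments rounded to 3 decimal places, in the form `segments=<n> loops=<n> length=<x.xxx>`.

cell (0,0): code 0100 → (0.416,1.000)–(1.000,0.402)
cell (0,1): code 1100 → (0.405,2.000)–(0.416,1.000)
cell (0,2): code 1000 → (1.000,2.612)–(0.405,2.000)
cell (1,0): code 0110 → (1.000,0.402)–(2.000,0.258)
cell (1,2): code 1001 → (2.000,2.753)–(1.000,2.612)
cell (2,0): code 0010 → (2.000,0.258)–(2.773,1.000)
cell (2,1): code 0011 → (2.773,1.000)–(2.781,2.000)
cell (2,2): code 0001 → (2.781,2.000)–(2.000,2.753)
total: 8 segments, chained into 1 closed loop(s), length Σ = 7.866068

segments=8 loops=1 length=7.866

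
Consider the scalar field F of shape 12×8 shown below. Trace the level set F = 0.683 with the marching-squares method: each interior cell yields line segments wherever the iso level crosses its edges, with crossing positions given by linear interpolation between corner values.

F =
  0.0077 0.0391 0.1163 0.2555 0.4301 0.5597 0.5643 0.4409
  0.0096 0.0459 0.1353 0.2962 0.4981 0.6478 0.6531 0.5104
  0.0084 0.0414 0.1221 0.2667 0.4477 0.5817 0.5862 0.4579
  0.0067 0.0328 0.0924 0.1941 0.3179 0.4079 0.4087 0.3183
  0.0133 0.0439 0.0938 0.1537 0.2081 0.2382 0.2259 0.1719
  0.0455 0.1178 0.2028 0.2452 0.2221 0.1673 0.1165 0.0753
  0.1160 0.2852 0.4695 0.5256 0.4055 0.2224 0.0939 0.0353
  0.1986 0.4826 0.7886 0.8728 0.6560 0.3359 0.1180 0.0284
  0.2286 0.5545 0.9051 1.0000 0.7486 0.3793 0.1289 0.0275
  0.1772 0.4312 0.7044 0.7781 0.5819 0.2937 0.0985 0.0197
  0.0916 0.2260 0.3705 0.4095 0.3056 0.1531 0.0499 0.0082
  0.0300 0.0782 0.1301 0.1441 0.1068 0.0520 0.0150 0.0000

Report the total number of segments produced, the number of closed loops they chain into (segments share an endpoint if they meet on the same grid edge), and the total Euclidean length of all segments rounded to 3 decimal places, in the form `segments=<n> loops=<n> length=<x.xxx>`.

segments=12 loops=1 length=8.662

cell (6,1): code 0100 → (6.669,2.000)–(7.000,1.655)
cell (6,2): code 1100 → (6.453,3.000)–(6.669,2.000)
cell (6,3): code 1000 → (7.000,3.875)–(6.453,3.000)
cell (7,1): code 0110 → (7.000,1.655)–(8.000,1.367)
cell (7,3): code 1101 → (7.292,4.000)–(7.000,3.875)
cell (7,4): code 1000 → (8.000,4.178)–(7.292,4.000)
cell (8,1): code 0110 → (8.000,1.367)–(9.000,1.922)
cell (8,3): code 1011 → (9.000,3.485)–(8.394,4.000)
cell (8,4): code 0001 → (8.394,4.000)–(8.000,4.178)
cell (9,1): code 0010 → (9.000,1.922)–(9.064,2.000)
cell (9,2): code 0011 → (9.064,2.000)–(9.258,3.000)
cell (9,3): code 0001 → (9.258,3.000)–(9.000,3.485)
total: 12 segments, chained into 1 closed loop(s), length Σ = 8.661702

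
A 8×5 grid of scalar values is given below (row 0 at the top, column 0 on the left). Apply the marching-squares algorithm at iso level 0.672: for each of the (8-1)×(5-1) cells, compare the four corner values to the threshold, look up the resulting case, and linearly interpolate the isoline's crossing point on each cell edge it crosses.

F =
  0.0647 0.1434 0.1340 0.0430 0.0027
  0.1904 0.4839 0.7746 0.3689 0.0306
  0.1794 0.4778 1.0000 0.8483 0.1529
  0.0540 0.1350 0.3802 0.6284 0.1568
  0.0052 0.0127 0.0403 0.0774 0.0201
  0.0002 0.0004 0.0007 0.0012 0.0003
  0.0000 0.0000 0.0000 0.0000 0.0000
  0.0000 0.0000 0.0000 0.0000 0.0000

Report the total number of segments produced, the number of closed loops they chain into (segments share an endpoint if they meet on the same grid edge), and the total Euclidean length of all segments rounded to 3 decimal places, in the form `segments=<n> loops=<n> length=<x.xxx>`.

segments=8 loops=1 length=5.848

cell (0,1): code 0100 → (0.840,2.000)–(1.000,1.647)
cell (0,2): code 1000 → (1.000,2.253)–(0.840,2.000)
cell (1,1): code 0110 → (1.000,1.647)–(2.000,1.372)
cell (1,2): code 1101 → (1.632,3.000)–(1.000,2.253)
cell (1,3): code 1000 → (2.000,3.254)–(1.632,3.000)
cell (2,1): code 0010 → (2.000,1.372)–(2.529,2.000)
cell (2,2): code 0011 → (2.529,2.000)–(2.802,3.000)
cell (2,3): code 0001 → (2.802,3.000)–(2.000,3.254)
total: 8 segments, chained into 1 closed loop(s), length Σ = 5.848149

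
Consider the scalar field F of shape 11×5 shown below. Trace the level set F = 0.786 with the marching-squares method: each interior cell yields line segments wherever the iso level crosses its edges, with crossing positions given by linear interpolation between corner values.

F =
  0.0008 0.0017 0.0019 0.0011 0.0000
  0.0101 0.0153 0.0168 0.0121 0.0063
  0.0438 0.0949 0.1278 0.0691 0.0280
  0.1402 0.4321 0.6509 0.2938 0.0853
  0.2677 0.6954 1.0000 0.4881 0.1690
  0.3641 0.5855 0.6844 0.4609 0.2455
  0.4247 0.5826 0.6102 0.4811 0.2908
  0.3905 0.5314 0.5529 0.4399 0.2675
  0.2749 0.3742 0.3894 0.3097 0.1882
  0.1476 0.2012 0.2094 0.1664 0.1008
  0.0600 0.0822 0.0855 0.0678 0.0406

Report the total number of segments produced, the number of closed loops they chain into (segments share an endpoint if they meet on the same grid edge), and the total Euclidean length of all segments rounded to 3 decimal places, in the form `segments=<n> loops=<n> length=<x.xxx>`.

segments=4 loops=1 length=3.447

cell (3,1): code 0100 → (3.387,2.000)–(4.000,1.297)
cell (3,2): code 1000 → (4.000,2.418)–(3.387,2.000)
cell (4,1): code 0010 → (4.000,1.297)–(4.678,2.000)
cell (4,2): code 0001 → (4.678,2.000)–(4.000,2.418)
total: 4 segments, chained into 1 closed loop(s), length Σ = 3.447379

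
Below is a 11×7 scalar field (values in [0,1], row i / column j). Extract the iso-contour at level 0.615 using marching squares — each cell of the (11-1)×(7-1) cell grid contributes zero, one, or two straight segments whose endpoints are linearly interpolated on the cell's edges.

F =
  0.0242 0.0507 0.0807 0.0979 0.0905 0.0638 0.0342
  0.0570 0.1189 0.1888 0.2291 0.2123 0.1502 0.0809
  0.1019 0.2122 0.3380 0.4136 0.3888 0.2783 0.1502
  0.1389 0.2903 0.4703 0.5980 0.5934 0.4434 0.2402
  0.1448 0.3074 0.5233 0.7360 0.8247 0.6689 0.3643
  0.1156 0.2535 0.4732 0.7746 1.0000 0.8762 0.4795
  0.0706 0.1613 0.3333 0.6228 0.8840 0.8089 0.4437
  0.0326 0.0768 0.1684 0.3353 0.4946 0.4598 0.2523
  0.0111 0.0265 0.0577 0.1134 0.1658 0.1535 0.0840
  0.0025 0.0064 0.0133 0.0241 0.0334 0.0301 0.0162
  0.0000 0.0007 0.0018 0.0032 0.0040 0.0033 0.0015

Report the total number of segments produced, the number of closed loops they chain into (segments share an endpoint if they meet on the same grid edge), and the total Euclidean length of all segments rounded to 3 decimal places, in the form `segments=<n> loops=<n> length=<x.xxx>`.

segments=12 loops=1 length=10.799

cell (3,2): code 0100 → (3.123,3.000)–(4.000,2.431)
cell (3,3): code 1100 → (3.093,4.000)–(3.123,3.000)
cell (3,4): code 1100 → (3.761,5.000)–(3.093,4.000)
cell (3,5): code 1000 → (4.000,5.177)–(3.761,5.000)
cell (4,2): code 0110 → (4.000,2.431)–(5.000,2.470)
cell (4,5): code 1001 → (5.000,5.658)–(4.000,5.177)
cell (5,2): code 0110 → (5.000,2.470)–(6.000,2.973)
cell (5,5): code 1001 → (6.000,5.531)–(5.000,5.658)
cell (6,2): code 0010 → (6.000,2.973)–(6.027,3.000)
cell (6,3): code 0011 → (6.027,3.000)–(6.691,4.000)
cell (6,4): code 0011 → (6.691,4.000)–(6.555,5.000)
cell (6,5): code 0001 → (6.555,5.000)–(6.000,5.531)
total: 12 segments, chained into 1 closed loop(s), length Σ = 10.799255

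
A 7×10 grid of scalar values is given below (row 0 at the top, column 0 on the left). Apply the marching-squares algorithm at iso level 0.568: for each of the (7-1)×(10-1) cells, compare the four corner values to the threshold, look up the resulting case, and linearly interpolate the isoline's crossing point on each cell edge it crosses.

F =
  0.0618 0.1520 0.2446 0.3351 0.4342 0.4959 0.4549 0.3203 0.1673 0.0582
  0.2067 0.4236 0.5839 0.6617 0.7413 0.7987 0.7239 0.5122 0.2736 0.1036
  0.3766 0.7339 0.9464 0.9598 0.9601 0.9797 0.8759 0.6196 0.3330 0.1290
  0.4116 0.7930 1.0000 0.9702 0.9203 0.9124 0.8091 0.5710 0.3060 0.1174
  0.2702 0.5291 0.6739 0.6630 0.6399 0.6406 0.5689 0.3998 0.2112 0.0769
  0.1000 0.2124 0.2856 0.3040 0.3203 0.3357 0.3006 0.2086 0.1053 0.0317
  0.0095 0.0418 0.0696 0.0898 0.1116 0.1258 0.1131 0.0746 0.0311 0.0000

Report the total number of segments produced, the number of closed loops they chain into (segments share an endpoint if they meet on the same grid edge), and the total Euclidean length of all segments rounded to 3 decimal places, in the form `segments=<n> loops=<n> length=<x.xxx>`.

segments=22 loops=1 length=17.566

cell (0,1): code 0100 → (0.953,2.000)–(1.000,1.901)
cell (0,2): code 1100 → (0.713,3.000)–(0.953,2.000)
cell (0,3): code 1100 → (0.436,4.000)–(0.713,3.000)
cell (0,4): code 1100 → (0.238,5.000)–(0.436,4.000)
cell (0,5): code 1100 → (0.420,6.000)–(0.238,5.000)
cell (0,6): code 1000 → (1.000,6.736)–(0.420,6.000)
cell (1,0): code 0100 → (1.465,1.000)–(2.000,0.536)
cell (1,1): code 1110 → (1.000,1.901)–(1.465,1.000)
cell (1,6): code 1101 → (1.520,7.000)–(1.000,6.736)
cell (1,7): code 1000 → (2.000,7.180)–(1.520,7.000)
cell (2,0): code 0110 → (2.000,0.536)–(3.000,0.410)
cell (2,7): code 1001 → (3.000,7.011)–(2.000,7.180)
cell (3,0): code 0010 → (3.000,0.410)–(3.853,1.000)
cell (3,1): code 0111 → (3.853,1.000)–(4.000,1.269)
cell (3,6): code 1011 → (4.000,6.005)–(3.018,7.000)
cell (3,7): code 0001 → (3.018,7.000)–(3.000,7.011)
cell (4,1): code 0010 → (4.000,1.269)–(4.273,2.000)
cell (4,2): code 0011 → (4.273,2.000)–(4.265,3.000)
cell (4,3): code 0011 → (4.265,3.000)–(4.225,4.000)
cell (4,4): code 0011 → (4.225,4.000)–(4.238,5.000)
cell (4,5): code 0011 → (4.238,5.000)–(4.003,6.000)
cell (4,6): code 0001 → (4.003,6.000)–(4.000,6.005)
total: 22 segments, chained into 1 closed loop(s), length Σ = 17.565601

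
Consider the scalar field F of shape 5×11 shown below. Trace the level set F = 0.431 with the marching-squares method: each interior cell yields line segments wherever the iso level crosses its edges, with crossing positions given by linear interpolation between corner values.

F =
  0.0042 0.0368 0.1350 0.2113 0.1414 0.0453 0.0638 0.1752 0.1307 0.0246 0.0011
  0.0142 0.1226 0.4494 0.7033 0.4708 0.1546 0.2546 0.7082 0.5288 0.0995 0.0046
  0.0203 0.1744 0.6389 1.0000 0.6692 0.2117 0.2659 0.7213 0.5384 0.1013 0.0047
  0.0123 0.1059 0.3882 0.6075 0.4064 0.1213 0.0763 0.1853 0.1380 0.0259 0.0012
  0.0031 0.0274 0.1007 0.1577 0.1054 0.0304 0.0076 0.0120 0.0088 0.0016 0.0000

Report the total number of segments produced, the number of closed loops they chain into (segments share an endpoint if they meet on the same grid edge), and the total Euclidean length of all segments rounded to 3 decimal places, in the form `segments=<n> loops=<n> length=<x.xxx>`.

cell (0,1): code 0100 → (0.941,2.000)–(1.000,1.944)
cell (0,2): code 1100 → (0.447,3.000)–(0.941,2.000)
cell (0,3): code 1100 → (0.879,4.000)–(0.447,3.000)
cell (0,4): code 1000 → (1.000,4.126)–(0.879,4.000)
cell (0,6): code 0100 → (0.480,7.000)–(1.000,6.389)
cell (0,7): code 1100 → (0.754,8.000)–(0.480,7.000)
cell (0,8): code 1000 → (1.000,8.228)–(0.754,8.000)
cell (1,1): code 0110 → (1.000,1.944)–(2.000,1.552)
cell (1,4): code 1001 → (2.000,4.521)–(1.000,4.126)
cell (1,6): code 0110 → (1.000,6.389)–(2.000,6.363)
cell (1,8): code 1001 → (2.000,8.246)–(1.000,8.228)
cell (2,1): code 0010 → (2.000,1.552)–(2.829,2.000)
cell (2,2): code 0111 → (2.829,2.000)–(3.000,2.195)
cell (2,3): code 1011 → (3.000,3.878)–(2.906,4.000)
cell (2,4): code 0001 → (2.906,4.000)–(2.000,4.521)
cell (2,6): code 0010 → (2.000,6.363)–(2.542,7.000)
cell (2,7): code 0011 → (2.542,7.000)–(2.268,8.000)
cell (2,8): code 0001 → (2.268,8.000)–(2.000,8.246)
cell (3,2): code 0010 → (3.000,2.195)–(3.392,3.000)
cell (3,3): code 0001 → (3.392,3.000)–(3.000,3.878)
total: 20 segments, chained into 2 closed loop(s), length Σ = 15.279631

segments=20 loops=2 length=15.280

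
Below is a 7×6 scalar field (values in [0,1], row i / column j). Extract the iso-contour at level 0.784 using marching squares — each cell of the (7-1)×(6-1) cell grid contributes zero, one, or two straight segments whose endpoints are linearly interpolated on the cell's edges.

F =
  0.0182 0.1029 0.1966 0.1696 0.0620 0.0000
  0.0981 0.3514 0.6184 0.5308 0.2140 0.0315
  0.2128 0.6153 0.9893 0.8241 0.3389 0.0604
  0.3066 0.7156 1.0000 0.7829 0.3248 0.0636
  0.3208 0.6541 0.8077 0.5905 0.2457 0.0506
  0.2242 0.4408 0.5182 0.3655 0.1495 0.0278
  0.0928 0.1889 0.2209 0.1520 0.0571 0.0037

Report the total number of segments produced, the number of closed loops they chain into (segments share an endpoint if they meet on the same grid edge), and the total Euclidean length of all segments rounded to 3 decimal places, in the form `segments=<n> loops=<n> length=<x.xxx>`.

segments=10 loops=1 length=6.864

cell (1,1): code 0100 → (1.446,2.000)–(2.000,1.451)
cell (1,2): code 1100 → (1.863,3.000)–(1.446,2.000)
cell (1,3): code 1000 → (2.000,3.083)–(1.863,3.000)
cell (2,1): code 0110 → (2.000,1.451)–(3.000,1.241)
cell (2,2): code 1011 → (3.000,2.995)–(2.973,3.000)
cell (2,3): code 0001 → (2.973,3.000)–(2.000,3.083)
cell (3,1): code 0110 → (3.000,1.241)–(4.000,1.846)
cell (3,2): code 1001 → (4.000,2.109)–(3.000,2.995)
cell (4,1): code 0010 → (4.000,1.846)–(4.082,2.000)
cell (4,2): code 0001 → (4.082,2.000)–(4.000,2.109)
total: 10 segments, chained into 1 closed loop(s), length Σ = 6.864476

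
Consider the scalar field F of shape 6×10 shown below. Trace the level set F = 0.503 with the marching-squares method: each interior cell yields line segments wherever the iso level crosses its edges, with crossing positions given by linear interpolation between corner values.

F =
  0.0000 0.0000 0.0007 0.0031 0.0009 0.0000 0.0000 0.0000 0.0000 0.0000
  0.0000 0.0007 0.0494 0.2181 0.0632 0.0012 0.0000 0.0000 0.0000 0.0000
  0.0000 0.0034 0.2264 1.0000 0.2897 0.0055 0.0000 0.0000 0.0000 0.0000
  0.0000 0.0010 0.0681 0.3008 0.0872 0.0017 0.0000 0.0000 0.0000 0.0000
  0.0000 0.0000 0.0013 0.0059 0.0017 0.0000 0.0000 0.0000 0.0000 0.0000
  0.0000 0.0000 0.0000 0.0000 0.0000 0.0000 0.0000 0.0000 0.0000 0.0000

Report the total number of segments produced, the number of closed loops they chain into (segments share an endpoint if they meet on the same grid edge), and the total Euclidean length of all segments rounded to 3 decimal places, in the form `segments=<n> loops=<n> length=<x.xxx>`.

cell (1,2): code 0100 → (1.364,3.000)–(2.000,2.358)
cell (1,3): code 1000 → (2.000,3.700)–(1.364,3.000)
cell (2,2): code 0010 → (2.000,2.358)–(2.711,3.000)
cell (2,3): code 0001 → (2.711,3.000)–(2.000,3.700)
total: 4 segments, chained into 1 closed loop(s), length Σ = 3.804603

segments=4 loops=1 length=3.805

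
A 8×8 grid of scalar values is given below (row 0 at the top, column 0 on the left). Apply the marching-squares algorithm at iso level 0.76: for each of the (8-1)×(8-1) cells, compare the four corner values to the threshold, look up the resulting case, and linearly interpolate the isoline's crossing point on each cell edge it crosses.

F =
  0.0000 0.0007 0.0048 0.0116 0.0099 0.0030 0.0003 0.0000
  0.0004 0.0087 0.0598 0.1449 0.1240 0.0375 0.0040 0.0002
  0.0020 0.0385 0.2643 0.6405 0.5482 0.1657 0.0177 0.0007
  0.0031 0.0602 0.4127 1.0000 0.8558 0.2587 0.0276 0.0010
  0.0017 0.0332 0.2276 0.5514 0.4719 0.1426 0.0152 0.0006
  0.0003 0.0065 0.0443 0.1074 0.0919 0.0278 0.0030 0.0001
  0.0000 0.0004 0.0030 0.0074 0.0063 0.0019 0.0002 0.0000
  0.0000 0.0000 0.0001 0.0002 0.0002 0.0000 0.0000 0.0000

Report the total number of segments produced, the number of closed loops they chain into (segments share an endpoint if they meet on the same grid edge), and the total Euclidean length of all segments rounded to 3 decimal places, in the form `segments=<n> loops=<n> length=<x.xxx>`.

segments=6 loops=1 length=4.204

cell (2,2): code 0100 → (2.332,3.000)–(3.000,2.591)
cell (2,3): code 1100 → (2.689,4.000)–(2.332,3.000)
cell (2,4): code 1000 → (3.000,4.160)–(2.689,4.000)
cell (3,2): code 0010 → (3.000,2.591)–(3.535,3.000)
cell (3,3): code 0011 → (3.535,3.000)–(3.250,4.000)
cell (3,4): code 0001 → (3.250,4.000)–(3.000,4.160)
total: 6 segments, chained into 1 closed loop(s), length Σ = 4.204436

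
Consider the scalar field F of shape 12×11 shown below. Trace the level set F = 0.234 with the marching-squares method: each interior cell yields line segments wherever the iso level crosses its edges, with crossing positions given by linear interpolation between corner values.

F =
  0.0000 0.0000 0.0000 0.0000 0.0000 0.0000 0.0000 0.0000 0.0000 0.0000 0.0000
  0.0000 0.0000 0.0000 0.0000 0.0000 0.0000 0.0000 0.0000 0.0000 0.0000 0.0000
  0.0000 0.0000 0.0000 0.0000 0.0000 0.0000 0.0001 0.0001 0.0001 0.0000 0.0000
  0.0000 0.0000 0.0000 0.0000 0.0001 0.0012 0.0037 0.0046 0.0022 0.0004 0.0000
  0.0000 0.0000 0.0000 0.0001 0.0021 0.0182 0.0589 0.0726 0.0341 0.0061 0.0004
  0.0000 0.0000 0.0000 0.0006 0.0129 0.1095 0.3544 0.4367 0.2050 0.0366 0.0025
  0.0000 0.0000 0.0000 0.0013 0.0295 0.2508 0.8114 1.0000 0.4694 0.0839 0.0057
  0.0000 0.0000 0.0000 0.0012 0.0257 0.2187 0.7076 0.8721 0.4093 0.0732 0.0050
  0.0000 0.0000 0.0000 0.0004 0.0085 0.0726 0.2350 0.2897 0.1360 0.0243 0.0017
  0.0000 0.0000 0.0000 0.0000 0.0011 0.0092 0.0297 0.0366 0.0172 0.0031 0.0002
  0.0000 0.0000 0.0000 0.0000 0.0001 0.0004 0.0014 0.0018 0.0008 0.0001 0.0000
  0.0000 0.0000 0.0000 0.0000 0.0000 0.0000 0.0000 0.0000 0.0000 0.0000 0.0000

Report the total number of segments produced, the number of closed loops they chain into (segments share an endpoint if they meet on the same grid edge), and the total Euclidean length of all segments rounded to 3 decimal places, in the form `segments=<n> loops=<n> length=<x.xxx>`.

segments=16 loops=1 length=11.502

cell (4,5): code 0100 → (4.593,6.000)–(5.000,5.508)
cell (4,6): code 1100 → (4.443,7.000)–(4.593,6.000)
cell (4,7): code 1000 → (5.000,7.875)–(4.443,7.000)
cell (5,4): code 0100 → (5.881,5.000)–(6.000,4.924)
cell (5,5): code 1110 → (5.000,5.508)–(5.881,5.000)
cell (5,7): code 1101 → (5.110,8.000)–(5.000,7.875)
cell (5,8): code 1000 → (6.000,8.611)–(5.110,8.000)
cell (6,4): code 0010 → (6.000,4.924)–(6.523,5.000)
cell (6,5): code 0111 → (6.523,5.000)–(7.000,5.031)
cell (6,8): code 1001 → (7.000,8.522)–(6.000,8.611)
cell (7,5): code 0110 → (7.000,5.031)–(8.000,5.994)
cell (7,7): code 1011 → (8.000,7.362)–(7.641,8.000)
cell (7,8): code 0001 → (7.641,8.000)–(7.000,8.522)
cell (8,5): code 0010 → (8.000,5.994)–(8.005,6.000)
cell (8,6): code 0011 → (8.005,6.000)–(8.220,7.000)
cell (8,7): code 0001 → (8.220,7.000)–(8.000,7.362)
total: 16 segments, chained into 1 closed loop(s), length Σ = 11.502293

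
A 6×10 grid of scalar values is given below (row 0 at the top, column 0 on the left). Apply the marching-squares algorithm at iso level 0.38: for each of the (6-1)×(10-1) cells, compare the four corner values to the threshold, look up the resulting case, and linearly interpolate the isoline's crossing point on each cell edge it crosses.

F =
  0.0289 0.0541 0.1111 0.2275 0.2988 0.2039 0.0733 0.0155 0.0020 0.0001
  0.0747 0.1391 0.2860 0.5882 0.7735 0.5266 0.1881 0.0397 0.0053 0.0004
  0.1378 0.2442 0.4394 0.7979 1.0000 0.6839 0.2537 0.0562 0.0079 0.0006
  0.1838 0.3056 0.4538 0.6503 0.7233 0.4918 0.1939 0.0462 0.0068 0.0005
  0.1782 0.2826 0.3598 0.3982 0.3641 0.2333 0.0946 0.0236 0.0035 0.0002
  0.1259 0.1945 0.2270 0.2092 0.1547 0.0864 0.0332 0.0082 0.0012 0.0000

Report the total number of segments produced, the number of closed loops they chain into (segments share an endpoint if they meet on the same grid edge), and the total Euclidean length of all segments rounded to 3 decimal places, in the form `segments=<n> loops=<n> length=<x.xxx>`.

segments=16 loops=1 length=12.607

cell (0,2): code 0100 → (0.423,3.000)–(1.000,2.311)
cell (0,3): code 1100 → (0.171,4.000)–(0.423,3.000)
cell (0,4): code 1100 → (0.546,5.000)–(0.171,4.000)
cell (0,5): code 1000 → (1.000,5.433)–(0.546,5.000)
cell (1,1): code 0100 → (1.613,2.000)–(2.000,1.696)
cell (1,2): code 1110 → (1.000,2.311)–(1.613,2.000)
cell (1,5): code 1001 → (2.000,5.706)–(1.000,5.433)
cell (2,1): code 0110 → (2.000,1.696)–(3.000,1.502)
cell (2,5): code 1001 → (3.000,5.375)–(2.000,5.706)
cell (3,1): code 0010 → (3.000,1.502)–(3.785,2.000)
cell (3,2): code 0111 → (3.785,2.000)–(4.000,2.526)
cell (3,3): code 1011 → (4.000,3.534)–(3.956,4.000)
cell (3,4): code 0011 → (3.956,4.000)–(3.432,5.000)
cell (3,5): code 0001 → (3.432,5.000)–(3.000,5.375)
cell (4,2): code 0010 → (4.000,2.526)–(4.096,3.000)
cell (4,3): code 0001 → (4.096,3.000)–(4.000,3.534)
total: 16 segments, chained into 1 closed loop(s), length Σ = 12.607421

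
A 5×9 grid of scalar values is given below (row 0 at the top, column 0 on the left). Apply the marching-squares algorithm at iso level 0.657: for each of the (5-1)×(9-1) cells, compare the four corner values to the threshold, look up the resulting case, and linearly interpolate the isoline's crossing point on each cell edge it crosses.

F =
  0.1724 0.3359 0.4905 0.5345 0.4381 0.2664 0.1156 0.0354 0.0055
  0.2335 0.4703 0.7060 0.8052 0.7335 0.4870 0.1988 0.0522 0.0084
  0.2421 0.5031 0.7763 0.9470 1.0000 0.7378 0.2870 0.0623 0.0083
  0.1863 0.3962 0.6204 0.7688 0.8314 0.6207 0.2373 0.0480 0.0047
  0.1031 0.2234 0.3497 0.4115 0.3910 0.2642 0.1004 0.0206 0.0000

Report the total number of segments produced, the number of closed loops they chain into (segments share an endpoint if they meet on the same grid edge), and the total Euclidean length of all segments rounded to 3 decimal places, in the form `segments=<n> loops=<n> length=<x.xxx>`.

segments=14 loops=1 length=10.190

cell (0,1): code 0100 → (0.773,2.000)–(1.000,1.792)
cell (0,2): code 1100 → (0.453,3.000)–(0.773,2.000)
cell (0,3): code 1100 → (0.741,4.000)–(0.453,3.000)
cell (0,4): code 1000 → (1.000,4.310)–(0.741,4.000)
cell (1,1): code 0110 → (1.000,1.792)–(2.000,1.563)
cell (1,4): code 1101 → (1.678,5.000)–(1.000,4.310)
cell (1,5): code 1000 → (2.000,5.179)–(1.678,5.000)
cell (2,1): code 0010 → (2.000,1.563)–(2.765,2.000)
cell (2,2): code 0111 → (2.765,2.000)–(3.000,2.247)
cell (2,4): code 1011 → (3.000,4.828)–(2.690,5.000)
cell (2,5): code 0001 → (2.690,5.000)–(2.000,5.179)
cell (3,2): code 0010 → (3.000,2.247)–(3.313,3.000)
cell (3,3): code 0011 → (3.313,3.000)–(3.396,4.000)
cell (3,4): code 0001 → (3.396,4.000)–(3.000,4.828)
total: 14 segments, chained into 1 closed loop(s), length Σ = 10.190465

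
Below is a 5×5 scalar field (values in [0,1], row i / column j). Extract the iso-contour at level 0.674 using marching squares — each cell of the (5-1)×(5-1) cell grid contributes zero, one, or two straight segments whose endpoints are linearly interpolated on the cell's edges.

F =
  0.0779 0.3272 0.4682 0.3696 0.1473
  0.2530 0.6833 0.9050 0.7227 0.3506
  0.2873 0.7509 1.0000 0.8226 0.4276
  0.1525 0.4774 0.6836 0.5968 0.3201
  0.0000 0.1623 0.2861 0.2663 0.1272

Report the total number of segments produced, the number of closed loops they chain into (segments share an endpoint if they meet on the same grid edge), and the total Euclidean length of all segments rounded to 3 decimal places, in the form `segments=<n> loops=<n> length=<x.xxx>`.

cell (0,0): code 0100 → (0.974,1.000)–(1.000,0.978)
cell (0,1): code 1100 → (0.471,2.000)–(0.974,1.000)
cell (0,2): code 1100 → (0.862,3.000)–(0.471,2.000)
cell (0,3): code 1000 → (1.000,3.131)–(0.862,3.000)
cell (1,0): code 0110 → (1.000,0.978)–(2.000,0.834)
cell (1,3): code 1001 → (2.000,3.376)–(1.000,3.131)
cell (2,0): code 0010 → (2.000,0.834)–(2.281,1.000)
cell (2,1): code 0111 → (2.281,1.000)–(3.000,1.953)
cell (2,2): code 1011 → (3.000,2.111)–(2.658,3.000)
cell (2,3): code 0001 → (2.658,3.000)–(2.000,3.376)
cell (3,1): code 0010 → (3.000,1.953)–(3.024,2.000)
cell (3,2): code 0001 → (3.024,2.000)–(3.000,2.111)
total: 12 segments, chained into 1 closed loop(s), length Σ = 7.854050

segments=12 loops=1 length=7.854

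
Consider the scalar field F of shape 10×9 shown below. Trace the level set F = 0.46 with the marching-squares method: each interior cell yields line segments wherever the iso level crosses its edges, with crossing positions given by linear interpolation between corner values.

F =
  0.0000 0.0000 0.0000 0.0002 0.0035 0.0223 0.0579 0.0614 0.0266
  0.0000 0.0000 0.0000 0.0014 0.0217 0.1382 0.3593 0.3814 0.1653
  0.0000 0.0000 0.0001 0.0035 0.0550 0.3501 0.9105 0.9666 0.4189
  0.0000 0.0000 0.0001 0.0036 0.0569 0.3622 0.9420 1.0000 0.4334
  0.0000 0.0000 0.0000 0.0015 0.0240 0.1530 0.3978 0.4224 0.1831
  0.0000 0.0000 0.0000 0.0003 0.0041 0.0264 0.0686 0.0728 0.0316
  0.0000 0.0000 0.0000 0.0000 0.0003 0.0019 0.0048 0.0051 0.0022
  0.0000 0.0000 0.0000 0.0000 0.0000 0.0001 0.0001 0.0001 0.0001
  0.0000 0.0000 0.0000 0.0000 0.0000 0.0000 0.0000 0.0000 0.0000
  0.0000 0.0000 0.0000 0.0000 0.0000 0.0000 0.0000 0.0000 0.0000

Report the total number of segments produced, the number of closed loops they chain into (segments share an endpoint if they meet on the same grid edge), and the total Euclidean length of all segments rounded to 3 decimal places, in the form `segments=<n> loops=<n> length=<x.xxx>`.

segments=8 loops=1 length=8.966

cell (1,5): code 0100 → (1.183,6.000)–(2.000,5.196)
cell (1,6): code 1100 → (1.134,7.000)–(1.183,6.000)
cell (1,7): code 1000 → (2.000,7.925)–(1.134,7.000)
cell (2,5): code 0110 → (2.000,5.196)–(3.000,5.169)
cell (2,7): code 1001 → (3.000,7.953)–(2.000,7.925)
cell (3,5): code 0010 → (3.000,5.169)–(3.886,6.000)
cell (3,6): code 0011 → (3.886,6.000)–(3.935,7.000)
cell (3,7): code 0001 → (3.935,7.000)–(3.000,7.953)
total: 8 segments, chained into 1 closed loop(s), length Σ = 8.966198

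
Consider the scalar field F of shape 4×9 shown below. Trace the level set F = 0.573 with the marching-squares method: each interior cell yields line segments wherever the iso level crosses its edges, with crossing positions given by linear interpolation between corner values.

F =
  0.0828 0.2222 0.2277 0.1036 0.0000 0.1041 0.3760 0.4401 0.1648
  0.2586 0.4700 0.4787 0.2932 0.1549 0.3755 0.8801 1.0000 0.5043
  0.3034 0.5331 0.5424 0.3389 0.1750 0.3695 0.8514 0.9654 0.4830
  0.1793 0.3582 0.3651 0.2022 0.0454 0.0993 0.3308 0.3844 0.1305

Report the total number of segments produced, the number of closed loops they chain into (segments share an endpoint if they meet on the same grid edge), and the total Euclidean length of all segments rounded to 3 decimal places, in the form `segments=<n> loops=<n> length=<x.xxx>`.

cell (0,5): code 0100 → (0.391,6.000)–(1.000,5.391)
cell (0,6): code 1100 → (0.237,7.000)–(0.391,6.000)
cell (0,7): code 1000 → (1.000,7.861)–(0.237,7.000)
cell (1,5): code 0110 → (1.000,5.391)–(2.000,5.422)
cell (1,7): code 1001 → (2.000,7.813)–(1.000,7.861)
cell (2,5): code 0010 → (2.000,5.422)–(2.535,6.000)
cell (2,6): code 0011 → (2.535,6.000)–(2.675,7.000)
cell (2,7): code 0001 → (2.675,7.000)–(2.000,7.813)
total: 8 segments, chained into 1 closed loop(s), length Σ = 7.879280

segments=8 loops=1 length=7.879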